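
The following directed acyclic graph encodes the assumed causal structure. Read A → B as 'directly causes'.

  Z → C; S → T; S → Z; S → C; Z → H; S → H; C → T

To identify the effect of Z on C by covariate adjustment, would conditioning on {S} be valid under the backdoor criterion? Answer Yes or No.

Backdoor paths from Z to C (paths whose first edge points into Z):
  P1: Z <- S -> C
  P2: Z <- S -> T <- C
Condition 1 (no descendant of Z in the set): holds — descendants of Z are {C, H, T}; none are in {S}.
Condition 2 (every backdoor path blocked by {S}):
  P1: blocked at fork node S ∈ conditioning set.
  P2: blocked at fork node S ∈ conditioning set.
{S} satisfies the backdoor criterion.

Yes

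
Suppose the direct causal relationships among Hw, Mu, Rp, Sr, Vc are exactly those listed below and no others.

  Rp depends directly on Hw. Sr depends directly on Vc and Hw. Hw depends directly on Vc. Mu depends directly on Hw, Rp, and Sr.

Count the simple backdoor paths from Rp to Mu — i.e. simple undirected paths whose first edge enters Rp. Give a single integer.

3

A backdoor path from Rp to Mu is any simple undirected path whose first edge points into Rp (i.e. leaves Rp via a parent).
Parents of Rp: {Hw}.
Enumerating:
  P1: Rp <- Hw <- Vc -> Sr -> Mu
  P2: Rp <- Hw -> Sr -> Mu
  P3: Rp <- Hw -> Mu
That exhausts the simple backdoor paths. Count: 3.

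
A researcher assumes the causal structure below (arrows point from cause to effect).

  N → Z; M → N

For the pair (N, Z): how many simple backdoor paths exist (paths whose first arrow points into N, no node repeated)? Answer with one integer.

0

A backdoor path from N to Z is any simple undirected path whose first edge points into N (i.e. leaves N via a parent).
Parents of N: {M}.
No simple path from any parent of N reaches Z without revisiting N, so there are no backdoor paths.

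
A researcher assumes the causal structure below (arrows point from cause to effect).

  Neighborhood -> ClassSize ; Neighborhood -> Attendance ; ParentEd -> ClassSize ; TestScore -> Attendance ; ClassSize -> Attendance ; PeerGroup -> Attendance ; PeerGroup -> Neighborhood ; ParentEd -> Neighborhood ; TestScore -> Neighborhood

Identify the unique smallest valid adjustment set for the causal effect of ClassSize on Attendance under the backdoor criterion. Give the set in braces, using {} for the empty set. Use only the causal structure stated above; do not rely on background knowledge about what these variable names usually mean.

{Neighborhood, ParentEd}

Variables eligible for adjustment (non-descendants of ClassSize, excluding ClassSize and Attendance): {Neighborhood, ParentEd, PeerGroup, TestScore}.
Backdoor paths from ClassSize to Attendance:
  P1: ClassSize <- ParentEd -> Neighborhood <- TestScore -> Attendance
  P2: ClassSize <- ParentEd -> Neighborhood <- PeerGroup -> Attendance
  P3: ClassSize <- ParentEd -> Neighborhood -> Attendance
  P4: ClassSize <- Neighborhood <- TestScore -> Attendance
  P5: ClassSize <- Neighborhood <- PeerGroup -> Attendance
  P6: ClassSize <- Neighborhood -> Attendance
The empty set is not sufficient: P3 (ClassSize <- ParentEd -> Neighborhood -> Attendance) has no collider blocking it and no conditioned non-collider, so it is open.
Try {Neighborhood, ParentEd}:
  P1: blocked at fork node ParentEd ∈ conditioning set.
  P2: blocked at fork node ParentEd ∈ conditioning set.
  P3: blocked at fork node ParentEd ∈ conditioning set.
  P4: blocked at chain node Neighborhood ∈ conditioning set.
  P5: blocked at chain node Neighborhood ∈ conditioning set.
  P6: blocked at fork node Neighborhood ∈ conditioning set.
{Neighborhood, ParentEd} contains no descendant of ClassSize and blocks every backdoor path.
Every element of {Neighborhood, ParentEd} is needed (dropping Neighborhood leaves P4 open; dropping ParentEd leaves P1 open), so no proper subset is valid.
Among all size-2 subsets of the eligible variables, only {Neighborhood, ParentEd} blocks every backdoor path, so it is the unique smallest valid adjustment set.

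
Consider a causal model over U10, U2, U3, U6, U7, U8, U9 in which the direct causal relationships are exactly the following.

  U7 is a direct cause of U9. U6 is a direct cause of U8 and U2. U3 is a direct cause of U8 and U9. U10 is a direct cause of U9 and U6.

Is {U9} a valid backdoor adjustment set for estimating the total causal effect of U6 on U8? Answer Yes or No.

Backdoor paths from U6 to U8 (paths whose first edge points into U6):
  P1: U6 <- U10 -> U9 <- U3 -> U8
Condition 1 (no descendant of U6 in the set): holds — descendants of U6 are {U2, U8}; none are in {U9}.
Condition 2 (every backdoor path blocked by {U9}):
  P1: open — collider(s) U9 are conditioned on (or have a conditioned descendant) and no non-collider on the path is in the set.
{U9} does not satisfy the backdoor criterion.

No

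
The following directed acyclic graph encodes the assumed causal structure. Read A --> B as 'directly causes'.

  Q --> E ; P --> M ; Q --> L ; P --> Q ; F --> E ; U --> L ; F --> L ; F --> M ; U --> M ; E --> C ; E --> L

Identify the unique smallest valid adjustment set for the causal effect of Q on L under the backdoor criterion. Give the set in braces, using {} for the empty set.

Variables eligible for adjustment (non-descendants of Q, excluding Q and L): {F, M, P, U}.
Backdoor paths from Q to L:
  P1: Q <- P -> M <- F -> E -> L
  P2: Q <- P -> M <- F -> L
  P3: Q <- P -> M <- U -> L
Each backdoor path contains an unconditioned collider, so every path is already blocked with the empty conditioning set:
  P1: blocked at collider M (neither it nor any descendant is in the conditioning set).
  P2: blocked at collider M (neither it nor any descendant is in the conditioning set).
  P3: blocked at collider M (neither it nor any descendant is in the conditioning set).
The empty set is therefore the unique smallest valid set.

{}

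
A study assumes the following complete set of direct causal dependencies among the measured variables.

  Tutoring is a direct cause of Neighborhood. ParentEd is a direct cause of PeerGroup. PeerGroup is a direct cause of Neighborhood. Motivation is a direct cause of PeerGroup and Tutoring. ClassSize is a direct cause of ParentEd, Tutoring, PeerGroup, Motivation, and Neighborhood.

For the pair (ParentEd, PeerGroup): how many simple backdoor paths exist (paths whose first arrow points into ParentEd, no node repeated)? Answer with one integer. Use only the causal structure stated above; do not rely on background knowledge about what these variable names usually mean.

7

A backdoor path from ParentEd to PeerGroup is any simple undirected path whose first edge points into ParentEd (i.e. leaves ParentEd via a parent).
Parents of ParentEd: {ClassSize}.
Enumerating:
  P1: ParentEd <- ClassSize -> Motivation -> Tutoring -> Neighborhood <- PeerGroup
  P2: ParentEd <- ClassSize -> Motivation -> PeerGroup
  P3: ParentEd <- ClassSize -> Tutoring <- Motivation -> PeerGroup
  P4: ParentEd <- ClassSize -> Tutoring -> Neighborhood <- PeerGroup
  P5: ParentEd <- ClassSize -> PeerGroup
  P6: ParentEd <- ClassSize -> Neighborhood <- Tutoring <- Motivation -> PeerGroup
  P7: ParentEd <- ClassSize -> Neighborhood <- PeerGroup
That exhausts the simple backdoor paths. Count: 7.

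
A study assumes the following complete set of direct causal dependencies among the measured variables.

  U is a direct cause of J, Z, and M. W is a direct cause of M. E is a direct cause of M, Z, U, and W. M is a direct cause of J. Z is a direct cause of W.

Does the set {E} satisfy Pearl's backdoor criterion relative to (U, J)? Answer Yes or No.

Backdoor paths from U to J (paths whose first edge points into U):
  P1: U <- E -> Z -> W -> M -> J
  P2: U <- E -> W -> M -> J
  P3: U <- E -> M -> J
Condition 1 (no descendant of U in the set): holds — descendants of U are {J, M, W, Z}; none are in {E}.
Condition 2 (every backdoor path blocked by {E}):
  P1: blocked at fork node E ∈ conditioning set.
  P2: blocked at fork node E ∈ conditioning set.
  P3: blocked at fork node E ∈ conditioning set.
{E} satisfies the backdoor criterion.

Yes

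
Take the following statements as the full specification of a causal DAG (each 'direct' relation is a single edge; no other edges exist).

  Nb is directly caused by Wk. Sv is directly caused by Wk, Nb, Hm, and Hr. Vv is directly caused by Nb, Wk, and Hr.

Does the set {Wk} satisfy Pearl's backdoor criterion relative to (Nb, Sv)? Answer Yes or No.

Backdoor paths from Nb to Sv (paths whose first edge points into Nb):
  P1: Nb <- Wk -> Sv
  P2: Nb <- Wk -> Vv <- Hr -> Sv
Condition 1 (no descendant of Nb in the set): holds — descendants of Nb are {Sv, Vv}; none are in {Wk}.
Condition 2 (every backdoor path blocked by {Wk}):
  P1: blocked at fork node Wk ∈ conditioning set.
  P2: blocked at fork node Wk ∈ conditioning set.
{Wk} satisfies the backdoor criterion.

Yes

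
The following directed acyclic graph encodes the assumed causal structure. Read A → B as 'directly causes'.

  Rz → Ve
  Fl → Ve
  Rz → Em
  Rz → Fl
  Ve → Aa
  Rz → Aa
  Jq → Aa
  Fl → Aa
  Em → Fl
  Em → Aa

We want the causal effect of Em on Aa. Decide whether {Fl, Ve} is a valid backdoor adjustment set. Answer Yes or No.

Backdoor paths from Em to Aa (paths whose first edge points into Em):
  P1: Em <- Rz -> Fl -> Ve -> Aa
  P2: Em <- Rz -> Fl -> Aa
  P3: Em <- Rz -> Ve <- Fl -> Aa
  P4: Em <- Rz -> Ve -> Aa
  P5: Em <- Rz -> Aa
Condition 1 (no descendant of Em in the set): FAILS — Fl and Ve are descendants of Em.
Condition 2 (every backdoor path blocked by {Fl, Ve}):
  P1: blocked at chain node Fl ∈ conditioning set.
  P2: blocked at chain node Fl ∈ conditioning set.
  P3: blocked at fork node Fl ∈ conditioning set.
  P4: blocked at chain node Ve ∈ conditioning set.
  P5: open — no interior node is in the conditioning set.
{Fl, Ve} does not satisfy the backdoor criterion.

No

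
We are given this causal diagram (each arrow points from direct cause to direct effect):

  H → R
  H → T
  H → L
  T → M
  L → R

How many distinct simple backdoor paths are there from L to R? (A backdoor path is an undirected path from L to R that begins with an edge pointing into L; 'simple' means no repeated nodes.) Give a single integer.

A backdoor path from L to R is any simple undirected path whose first edge points into L (i.e. leaves L via a parent).
Parents of L: {H}.
Enumerating:
  P1: L <- H -> R
That exhausts the simple backdoor paths. Count: 1.

1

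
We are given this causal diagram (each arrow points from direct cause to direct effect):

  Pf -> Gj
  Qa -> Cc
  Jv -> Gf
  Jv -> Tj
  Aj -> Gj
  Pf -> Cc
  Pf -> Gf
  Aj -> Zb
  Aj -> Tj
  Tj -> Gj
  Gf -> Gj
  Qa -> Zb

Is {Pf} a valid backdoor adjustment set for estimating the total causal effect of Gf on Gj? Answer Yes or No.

Backdoor paths from Gf to Gj (paths whose first edge points into Gf):
  P1: Gf <- Pf -> Cc <- Qa -> Zb <- Aj -> Tj -> Gj
  P2: Gf <- Pf -> Cc <- Qa -> Zb <- Aj -> Gj
  P3: Gf <- Pf -> Gj
  P4: Gf <- Jv -> Tj <- Aj -> Zb <- Qa -> Cc <- Pf -> Gj
  P5: Gf <- Jv -> Tj <- Aj -> Gj
  P6: Gf <- Jv -> Tj -> Gj
Condition 1 (no descendant of Gf in the set): holds — descendants of Gf are {Gj}; none are in {Pf}.
Condition 2 (every backdoor path blocked by {Pf}):
  P1: blocked at fork node Pf ∈ conditioning set.
  P2: blocked at fork node Pf ∈ conditioning set.
  P3: blocked at fork node Pf ∈ conditioning set.
  P4: blocked at collider Tj (neither it nor any descendant is in the conditioning set).
  P5: blocked at collider Tj (neither it nor any descendant is in the conditioning set).
  P6: open — no interior node is in the conditioning set.
{Pf} does not satisfy the backdoor criterion.

No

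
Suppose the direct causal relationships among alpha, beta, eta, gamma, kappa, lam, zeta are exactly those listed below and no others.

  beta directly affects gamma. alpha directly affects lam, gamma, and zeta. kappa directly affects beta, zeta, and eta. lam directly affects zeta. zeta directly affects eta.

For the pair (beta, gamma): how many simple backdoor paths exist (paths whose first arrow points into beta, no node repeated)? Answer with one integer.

A backdoor path from beta to gamma is any simple undirected path whose first edge points into beta (i.e. leaves beta via a parent).
Parents of beta: {kappa}.
Enumerating:
  P1: beta <- kappa -> zeta <- alpha -> gamma
  P2: beta <- kappa -> zeta <- lam <- alpha -> gamma
  P3: beta <- kappa -> eta <- zeta <- alpha -> gamma
  P4: beta <- kappa -> eta <- zeta <- lam <- alpha -> gamma
That exhausts the simple backdoor paths. Count: 4.

4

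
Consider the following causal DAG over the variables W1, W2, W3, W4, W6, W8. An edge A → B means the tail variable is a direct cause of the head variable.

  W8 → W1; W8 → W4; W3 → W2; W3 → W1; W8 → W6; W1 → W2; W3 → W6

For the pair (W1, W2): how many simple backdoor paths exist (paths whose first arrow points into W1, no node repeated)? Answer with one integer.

2

A backdoor path from W1 to W2 is any simple undirected path whose first edge points into W1 (i.e. leaves W1 via a parent).
Parents of W1: {W3, W8}.
Enumerating:
  P1: W1 <- W3 -> W2
  P2: W1 <- W8 -> W6 <- W3 -> W2
That exhausts the simple backdoor paths. Count: 2.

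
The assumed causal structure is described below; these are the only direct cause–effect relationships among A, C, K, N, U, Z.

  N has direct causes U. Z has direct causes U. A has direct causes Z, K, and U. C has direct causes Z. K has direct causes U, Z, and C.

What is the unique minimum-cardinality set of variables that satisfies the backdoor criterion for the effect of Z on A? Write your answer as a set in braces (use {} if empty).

{U}

Variables eligible for adjustment (non-descendants of Z, excluding Z and A): {N, U}.
Backdoor paths from Z to A:
  P1: Z <- U -> K -> A
  P2: Z <- U -> A
The empty set is not sufficient: P1 (Z <- U -> K -> A) has no collider blocking it and no conditioned non-collider, so it is open.
Try {U}:
  P1: blocked at fork node U ∈ conditioning set.
  P2: blocked at fork node U ∈ conditioning set.
{U} contains no descendant of Z and blocks every backdoor path.
No other singleton works — e.g. {N} leaves P1 open — so {U} is the unique smallest valid adjustment set.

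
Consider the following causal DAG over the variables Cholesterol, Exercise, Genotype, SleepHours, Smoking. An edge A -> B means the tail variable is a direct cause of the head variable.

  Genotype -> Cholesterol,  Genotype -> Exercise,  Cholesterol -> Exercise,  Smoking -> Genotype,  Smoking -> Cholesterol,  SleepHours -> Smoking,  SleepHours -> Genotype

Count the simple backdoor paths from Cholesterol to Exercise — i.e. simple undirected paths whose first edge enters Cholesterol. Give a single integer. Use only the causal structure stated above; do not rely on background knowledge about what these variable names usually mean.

3

A backdoor path from Cholesterol to Exercise is any simple undirected path whose first edge points into Cholesterol (i.e. leaves Cholesterol via a parent).
Parents of Cholesterol: {Genotype, Smoking}.
Enumerating:
  P1: Cholesterol <- Smoking <- SleepHours -> Genotype -> Exercise
  P2: Cholesterol <- Smoking -> Genotype -> Exercise
  P3: Cholesterol <- Genotype -> Exercise
That exhausts the simple backdoor paths. Count: 3.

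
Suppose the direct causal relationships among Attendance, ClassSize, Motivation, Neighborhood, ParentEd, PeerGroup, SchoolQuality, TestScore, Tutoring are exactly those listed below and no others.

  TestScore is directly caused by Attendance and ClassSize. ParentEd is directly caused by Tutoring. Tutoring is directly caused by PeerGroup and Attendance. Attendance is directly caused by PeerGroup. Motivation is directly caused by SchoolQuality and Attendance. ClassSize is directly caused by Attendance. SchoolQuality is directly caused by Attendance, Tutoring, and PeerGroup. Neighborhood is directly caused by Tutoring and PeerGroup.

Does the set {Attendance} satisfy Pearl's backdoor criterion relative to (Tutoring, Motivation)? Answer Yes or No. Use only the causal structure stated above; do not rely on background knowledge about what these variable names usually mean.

No

Backdoor paths from Tutoring to Motivation (paths whose first edge points into Tutoring):
  P1: Tutoring <- PeerGroup -> Attendance -> SchoolQuality -> Motivation
  P2: Tutoring <- PeerGroup -> Attendance -> Motivation
  P3: Tutoring <- PeerGroup -> SchoolQuality <- Attendance -> Motivation
  P4: Tutoring <- PeerGroup -> SchoolQuality -> Motivation
  P5: Tutoring <- Attendance <- PeerGroup -> SchoolQuality -> Motivation
  P6: Tutoring <- Attendance -> SchoolQuality -> Motivation
  P7: Tutoring <- Attendance -> Motivation
Condition 1 (no descendant of Tutoring in the set): holds — descendants of Tutoring are {Motivation, Neighborhood, ParentEd, SchoolQuality}; none are in {Attendance}.
Condition 2 (every backdoor path blocked by {Attendance}):
  P1: blocked at chain node Attendance ∈ conditioning set.
  P2: blocked at chain node Attendance ∈ conditioning set.
  P3: blocked at collider SchoolQuality (neither it nor any descendant is in the conditioning set).
  P4: open — no interior node is in the conditioning set.
  P5: blocked at chain node Attendance ∈ conditioning set.
  P6: blocked at fork node Attendance ∈ conditioning set.
  P7: blocked at fork node Attendance ∈ conditioning set.
{Attendance} does not satisfy the backdoor criterion.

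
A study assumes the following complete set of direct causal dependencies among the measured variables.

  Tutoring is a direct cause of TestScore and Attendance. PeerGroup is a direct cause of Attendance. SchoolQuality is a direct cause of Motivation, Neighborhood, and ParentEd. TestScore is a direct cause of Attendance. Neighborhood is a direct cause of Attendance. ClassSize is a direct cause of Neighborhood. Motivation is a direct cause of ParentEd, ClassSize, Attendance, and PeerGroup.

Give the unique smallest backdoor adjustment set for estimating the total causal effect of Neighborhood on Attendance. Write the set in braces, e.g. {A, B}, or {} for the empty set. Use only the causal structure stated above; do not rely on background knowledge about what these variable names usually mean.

{Motivation}

Variables eligible for adjustment (non-descendants of Neighborhood, excluding Neighborhood and Attendance): {ClassSize, Motivation, ParentEd, PeerGroup, SchoolQuality, TestScore, Tutoring}.
Backdoor paths from Neighborhood to Attendance:
  P1: Neighborhood <- SchoolQuality -> Motivation -> PeerGroup -> Attendance
  P2: Neighborhood <- SchoolQuality -> Motivation -> Attendance
  P3: Neighborhood <- SchoolQuality -> ParentEd <- Motivation -> PeerGroup -> Attendance
  P4: Neighborhood <- SchoolQuality -> ParentEd <- Motivation -> Attendance
  P5: Neighborhood <- ClassSize <- Motivation -> PeerGroup -> Attendance
  P6: Neighborhood <- ClassSize <- Motivation -> Attendance
The empty set is not sufficient: P1 (Neighborhood <- SchoolQuality -> Motivation -> PeerGroup -> Attendance) has no collider blocking it and no conditioned non-collider, so it is open.
Try {Motivation}:
  P1: blocked at chain node Motivation ∈ conditioning set.
  P2: blocked at chain node Motivation ∈ conditioning set.
  P3: blocked at collider ParentEd (neither it nor any descendant is in the conditioning set).
  P4: blocked at collider ParentEd (neither it nor any descendant is in the conditioning set).
  P5: blocked at fork node Motivation ∈ conditioning set.
  P6: blocked at fork node Motivation ∈ conditioning set.
{Motivation} contains no descendant of Neighborhood and blocks every backdoor path.
No other singleton works — e.g. {SchoolQuality} leaves P5 open — so {Motivation} is the unique smallest valid adjustment set.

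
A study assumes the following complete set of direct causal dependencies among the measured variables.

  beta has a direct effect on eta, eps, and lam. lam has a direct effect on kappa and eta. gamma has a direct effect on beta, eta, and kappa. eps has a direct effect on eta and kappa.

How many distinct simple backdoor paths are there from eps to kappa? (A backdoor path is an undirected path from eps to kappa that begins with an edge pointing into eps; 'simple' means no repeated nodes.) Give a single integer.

A backdoor path from eps to kappa is any simple undirected path whose first edge points into eps (i.e. leaves eps via a parent).
Parents of eps: {beta}.
Enumerating:
  P1: eps <- beta <- gamma -> eta <- lam -> kappa
  P2: eps <- beta <- gamma -> kappa
  P3: eps <- beta -> lam -> eta <- gamma -> kappa
  P4: eps <- beta -> lam -> kappa
  P5: eps <- beta -> eta <- gamma -> kappa
  P6: eps <- beta -> eta <- lam -> kappa
That exhausts the simple backdoor paths. Count: 6.

6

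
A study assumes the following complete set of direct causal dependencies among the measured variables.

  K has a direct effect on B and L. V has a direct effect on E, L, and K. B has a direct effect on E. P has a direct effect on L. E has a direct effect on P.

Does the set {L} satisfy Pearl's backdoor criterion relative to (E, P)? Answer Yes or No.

Backdoor paths from E to P (paths whose first edge points into E):
  P1: E <- V -> K -> L <- P
  P2: E <- V -> L <- P
  P3: E <- B <- K <- V -> L <- P
  P4: E <- B <- K -> L <- P
Condition 1 (no descendant of E in the set): FAILS — L is a descendant of E.
Condition 2 (every backdoor path blocked by {L}):
  P1: open — collider(s) L are conditioned on (or have a conditioned descendant) and no non-collider on the path is in the set.
  P2: open — collider(s) L are conditioned on (or have a conditioned descendant) and no non-collider on the path is in the set.
  P3: open — collider(s) L are conditioned on (or have a conditioned descendant) and no non-collider on the path is in the set.
  P4: open — collider(s) L are conditioned on (or have a conditioned descendant) and no non-collider on the path is in the set.
{L} does not satisfy the backdoor criterion.

No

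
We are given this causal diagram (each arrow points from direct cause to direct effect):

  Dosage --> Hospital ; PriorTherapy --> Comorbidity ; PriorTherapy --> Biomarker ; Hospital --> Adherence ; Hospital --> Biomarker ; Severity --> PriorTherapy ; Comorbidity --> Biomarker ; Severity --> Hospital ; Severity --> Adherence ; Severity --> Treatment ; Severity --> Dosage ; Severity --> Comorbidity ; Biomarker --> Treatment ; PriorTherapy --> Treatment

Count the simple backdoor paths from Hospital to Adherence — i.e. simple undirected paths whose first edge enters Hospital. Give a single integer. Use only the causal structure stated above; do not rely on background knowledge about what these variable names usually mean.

2

A backdoor path from Hospital to Adherence is any simple undirected path whose first edge points into Hospital (i.e. leaves Hospital via a parent).
Parents of Hospital: {Dosage, Severity}.
Enumerating:
  P1: Hospital <- Severity -> Adherence
  P2: Hospital <- Dosage <- Severity -> Adherence
That exhausts the simple backdoor paths. Count: 2.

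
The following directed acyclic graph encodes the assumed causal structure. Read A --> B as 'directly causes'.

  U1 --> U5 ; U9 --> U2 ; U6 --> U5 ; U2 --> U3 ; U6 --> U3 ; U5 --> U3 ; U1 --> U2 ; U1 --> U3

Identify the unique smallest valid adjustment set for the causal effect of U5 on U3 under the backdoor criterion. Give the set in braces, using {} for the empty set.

{U1, U6}

Variables eligible for adjustment (non-descendants of U5, excluding U5 and U3): {U1, U2, U6, U9}.
Backdoor paths from U5 to U3:
  P1: U5 <- U6 -> U3
  P2: U5 <- U1 -> U2 -> U3
  P3: U5 <- U1 -> U3
The empty set is not sufficient: P1 (U5 <- U6 -> U3) has no collider blocking it and no conditioned non-collider, so it is open.
Try {U1, U6}:
  P1: blocked at fork node U6 ∈ conditioning set.
  P2: blocked at fork node U1 ∈ conditioning set.
  P3: blocked at fork node U1 ∈ conditioning set.
{U1, U6} contains no descendant of U5 and blocks every backdoor path.
Every element of {U1, U6} is needed (dropping U1 leaves P2 open; dropping U6 leaves P1 open), so no proper subset is valid.
Among all size-2 subsets of the eligible variables, only {U1, U6} blocks every backdoor path, so it is the unique smallest valid adjustment set.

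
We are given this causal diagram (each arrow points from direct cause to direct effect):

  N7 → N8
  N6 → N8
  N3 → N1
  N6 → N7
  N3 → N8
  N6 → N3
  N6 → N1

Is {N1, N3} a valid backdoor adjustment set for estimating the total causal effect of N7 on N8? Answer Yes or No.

No

Backdoor paths from N7 to N8 (paths whose first edge points into N7):
  P1: N7 <- N6 -> N3 -> N8
  P2: N7 <- N6 -> N1 <- N3 -> N8
  P3: N7 <- N6 -> N8
Condition 1 (no descendant of N7 in the set): holds — descendants of N7 are {N8}; none are in {N1, N3}.
Condition 2 (every backdoor path blocked by {N1, N3}):
  P1: blocked at chain node N3 ∈ conditioning set.
  P2: blocked at fork node N3 ∈ conditioning set.
  P3: open — no interior node is in the conditioning set.
{N1, N3} does not satisfy the backdoor criterion.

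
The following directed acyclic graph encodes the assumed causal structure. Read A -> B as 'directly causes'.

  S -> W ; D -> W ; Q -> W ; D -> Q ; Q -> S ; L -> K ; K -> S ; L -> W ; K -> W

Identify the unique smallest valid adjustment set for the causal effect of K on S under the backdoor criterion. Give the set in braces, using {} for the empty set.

Variables eligible for adjustment (non-descendants of K, excluding K and S): {D, L, Q}.
Backdoor paths from K to S:
  P1: K <- L -> W <- D -> Q -> S
  P2: K <- L -> W <- Q -> S
  P3: K <- L -> W <- S
Each backdoor path contains an unconditioned collider, so every path is already blocked with the empty conditioning set:
  P1: blocked at collider W (neither it nor any descendant is in the conditioning set).
  P2: blocked at collider W (neither it nor any descendant is in the conditioning set).
  P3: blocked at collider W (neither it nor any descendant is in the conditioning set).
The empty set is therefore the unique smallest valid set.

{}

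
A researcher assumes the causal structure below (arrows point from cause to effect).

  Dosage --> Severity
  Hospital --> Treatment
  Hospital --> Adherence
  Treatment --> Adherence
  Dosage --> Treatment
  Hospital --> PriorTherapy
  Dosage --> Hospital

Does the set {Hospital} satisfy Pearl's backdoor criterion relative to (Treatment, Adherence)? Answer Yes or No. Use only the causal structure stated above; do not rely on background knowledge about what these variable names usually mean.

Yes

Backdoor paths from Treatment to Adherence (paths whose first edge points into Treatment):
  P1: Treatment <- Dosage -> Hospital -> Adherence
  P2: Treatment <- Hospital -> Adherence
Condition 1 (no descendant of Treatment in the set): holds — descendants of Treatment are {Adherence}; none are in {Hospital}.
Condition 2 (every backdoor path blocked by {Hospital}):
  P1: blocked at chain node Hospital ∈ conditioning set.
  P2: blocked at fork node Hospital ∈ conditioning set.
{Hospital} satisfies the backdoor criterion.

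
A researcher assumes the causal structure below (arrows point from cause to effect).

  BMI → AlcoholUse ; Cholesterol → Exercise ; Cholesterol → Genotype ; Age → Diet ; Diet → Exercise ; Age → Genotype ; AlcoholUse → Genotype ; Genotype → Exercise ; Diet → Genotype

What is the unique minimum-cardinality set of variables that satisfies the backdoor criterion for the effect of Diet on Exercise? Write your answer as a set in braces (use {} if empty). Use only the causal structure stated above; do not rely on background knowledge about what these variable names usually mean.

{Age}

Variables eligible for adjustment (non-descendants of Diet, excluding Diet and Exercise): {Age, AlcoholUse, BMI, Cholesterol}.
Backdoor paths from Diet to Exercise:
  P1: Diet <- Age -> Genotype <- Cholesterol -> Exercise
  P2: Diet <- Age -> Genotype -> Exercise
The empty set is not sufficient: P2 (Diet <- Age -> Genotype -> Exercise) has no collider blocking it and no conditioned non-collider, so it is open.
Try {Age}:
  P1: blocked at fork node Age ∈ conditioning set.
  P2: blocked at fork node Age ∈ conditioning set.
{Age} contains no descendant of Diet and blocks every backdoor path.
No other singleton works — e.g. {BMI} leaves P2 open — so {Age} is the unique smallest valid adjustment set.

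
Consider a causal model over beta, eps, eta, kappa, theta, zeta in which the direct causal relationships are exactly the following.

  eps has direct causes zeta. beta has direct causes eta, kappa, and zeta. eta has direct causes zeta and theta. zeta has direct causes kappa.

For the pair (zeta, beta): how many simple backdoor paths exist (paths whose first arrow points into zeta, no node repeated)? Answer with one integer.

A backdoor path from zeta to beta is any simple undirected path whose first edge points into zeta (i.e. leaves zeta via a parent).
Parents of zeta: {kappa}.
Enumerating:
  P1: zeta <- kappa -> beta
That exhausts the simple backdoor paths. Count: 1.

1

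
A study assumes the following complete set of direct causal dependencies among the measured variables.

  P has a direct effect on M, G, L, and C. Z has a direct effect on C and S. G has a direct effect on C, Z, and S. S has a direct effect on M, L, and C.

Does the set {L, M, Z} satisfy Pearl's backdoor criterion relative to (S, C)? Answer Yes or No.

No

Backdoor paths from S to C (paths whose first edge points into S):
  P1: S <- G <- P -> C
  P2: S <- G -> Z -> C
  P3: S <- G -> C
  P4: S <- Z <- G <- P -> C
  P5: S <- Z <- G -> C
  P6: S <- Z -> C
Condition 1 (no descendant of S in the set): FAILS — L and M are descendants of S.
Condition 2 (every backdoor path blocked by {L, M, Z}):
  P1: open — no interior node is in the conditioning set.
  P2: blocked at chain node Z ∈ conditioning set.
  P3: open — no interior node is in the conditioning set.
  P4: blocked at chain node Z ∈ conditioning set.
  P5: blocked at chain node Z ∈ conditioning set.
  P6: blocked at fork node Z ∈ conditioning set.
{L, M, Z} does not satisfy the backdoor criterion.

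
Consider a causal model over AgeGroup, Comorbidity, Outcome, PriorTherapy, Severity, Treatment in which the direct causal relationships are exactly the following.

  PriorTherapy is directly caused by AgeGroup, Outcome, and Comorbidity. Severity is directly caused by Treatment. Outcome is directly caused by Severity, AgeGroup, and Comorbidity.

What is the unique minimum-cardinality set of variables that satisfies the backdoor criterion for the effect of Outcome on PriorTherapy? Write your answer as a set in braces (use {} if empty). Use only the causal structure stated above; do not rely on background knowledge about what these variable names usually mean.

{AgeGroup, Comorbidity}

Variables eligible for adjustment (non-descendants of Outcome, excluding Outcome and PriorTherapy): {AgeGroup, Comorbidity, Severity, Treatment}.
Backdoor paths from Outcome to PriorTherapy:
  P1: Outcome <- AgeGroup -> PriorTherapy
  P2: Outcome <- Comorbidity -> PriorTherapy
The empty set is not sufficient: P1 (Outcome <- AgeGroup -> PriorTherapy) has no collider blocking it and no conditioned non-collider, so it is open.
Try {AgeGroup, Comorbidity}:
  P1: blocked at fork node AgeGroup ∈ conditioning set.
  P2: blocked at fork node Comorbidity ∈ conditioning set.
{AgeGroup, Comorbidity} contains no descendant of Outcome and blocks every backdoor path.
Every element of {AgeGroup, Comorbidity} is needed (dropping AgeGroup leaves P1 open; dropping Comorbidity leaves P2 open), so no proper subset is valid.
Among all size-2 subsets of the eligible variables, only {AgeGroup, Comorbidity} blocks every backdoor path, so it is the unique smallest valid adjustment set.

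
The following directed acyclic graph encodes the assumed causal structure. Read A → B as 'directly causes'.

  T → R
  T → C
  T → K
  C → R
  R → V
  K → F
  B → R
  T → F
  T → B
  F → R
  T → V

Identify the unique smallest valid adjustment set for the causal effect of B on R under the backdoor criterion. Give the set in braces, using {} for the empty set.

{T}

Variables eligible for adjustment (non-descendants of B, excluding B and R): {C, F, K, T}.
Backdoor paths from B to R:
  P1: B <- T -> C -> R
  P2: B <- T -> K -> F -> R
  P3: B <- T -> F -> R
  P4: B <- T -> R
  P5: B <- T -> V <- R
The empty set is not sufficient: P1 (B <- T -> C -> R) has no collider blocking it and no conditioned non-collider, so it is open.
Try {T}:
  P1: blocked at fork node T ∈ conditioning set.
  P2: blocked at fork node T ∈ conditioning set.
  P3: blocked at fork node T ∈ conditioning set.
  P4: blocked at fork node T ∈ conditioning set.
  P5: blocked at fork node T ∈ conditioning set.
{T} contains no descendant of B and blocks every backdoor path.
No other singleton works — e.g. {C} leaves P2 open — so {T} is the unique smallest valid adjustment set.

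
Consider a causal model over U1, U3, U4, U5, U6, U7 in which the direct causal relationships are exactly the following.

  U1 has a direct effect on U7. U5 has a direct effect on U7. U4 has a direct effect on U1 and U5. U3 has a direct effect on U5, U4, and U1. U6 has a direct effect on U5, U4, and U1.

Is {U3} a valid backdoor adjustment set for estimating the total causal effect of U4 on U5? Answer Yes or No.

Backdoor paths from U4 to U5 (paths whose first edge points into U4):
  P1: U4 <- U3 -> U5
  P2: U4 <- U3 -> U1 <- U6 -> U5
  P3: U4 <- U3 -> U1 -> U7 <- U5
  P4: U4 <- U6 -> U5
  P5: U4 <- U6 -> U1 <- U3 -> U5
  P6: U4 <- U6 -> U1 -> U7 <- U5
Condition 1 (no descendant of U4 in the set): holds — descendants of U4 are {U1, U5, U7}; none are in {U3}.
Condition 2 (every backdoor path blocked by {U3}):
  P1: blocked at fork node U3 ∈ conditioning set.
  P2: blocked at fork node U3 ∈ conditioning set.
  P3: blocked at fork node U3 ∈ conditioning set.
  P4: open — no interior node is in the conditioning set.
  P5: blocked at collider U1 (neither it nor any descendant is in the conditioning set).
  P6: blocked at collider U7 (neither it nor any descendant is in the conditioning set).
{U3} does not satisfy the backdoor criterion.

No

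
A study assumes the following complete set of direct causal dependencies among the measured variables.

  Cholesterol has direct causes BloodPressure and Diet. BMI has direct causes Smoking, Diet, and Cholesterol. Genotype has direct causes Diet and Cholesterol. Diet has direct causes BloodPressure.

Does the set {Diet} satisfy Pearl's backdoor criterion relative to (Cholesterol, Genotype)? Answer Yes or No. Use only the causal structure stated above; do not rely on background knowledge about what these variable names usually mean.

Backdoor paths from Cholesterol to Genotype (paths whose first edge points into Cholesterol):
  P1: Cholesterol <- BloodPressure -> Diet -> Genotype
  P2: Cholesterol <- Diet -> Genotype
Condition 1 (no descendant of Cholesterol in the set): holds — descendants of Cholesterol are {BMI, Genotype}; none are in {Diet}.
Condition 2 (every backdoor path blocked by {Diet}):
  P1: blocked at chain node Diet ∈ conditioning set.
  P2: blocked at fork node Diet ∈ conditioning set.
{Diet} satisfies the backdoor criterion.

Yes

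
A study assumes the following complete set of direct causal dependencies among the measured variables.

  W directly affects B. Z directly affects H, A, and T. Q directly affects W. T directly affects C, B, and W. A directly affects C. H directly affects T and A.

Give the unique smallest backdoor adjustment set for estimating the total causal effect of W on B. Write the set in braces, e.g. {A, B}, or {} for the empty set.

Variables eligible for adjustment (non-descendants of W, excluding W and B): {A, C, H, Q, T, Z}.
Backdoor paths from W to B:
  P1: W <- T -> B
The empty set is not sufficient: P1 (W <- T -> B) has no collider blocking it and no conditioned non-collider, so it is open.
Try {T}:
  P1: blocked at fork node T ∈ conditioning set.
{T} contains no descendant of W and blocks every backdoor path.
No other singleton works — e.g. {Z} leaves P1 open — so {T} is the unique smallest valid adjustment set.

{T}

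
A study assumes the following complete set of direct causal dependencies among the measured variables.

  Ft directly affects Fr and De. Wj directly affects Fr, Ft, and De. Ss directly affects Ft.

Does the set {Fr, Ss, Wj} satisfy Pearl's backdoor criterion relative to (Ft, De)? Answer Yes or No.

No

Backdoor paths from Ft to De (paths whose first edge points into Ft):
  P1: Ft <- Wj -> De
Condition 1 (no descendant of Ft in the set): FAILS — Fr is a descendant of Ft.
Condition 2 (every backdoor path blocked by {Fr, Ss, Wj}):
  P1: blocked at fork node Wj ∈ conditioning set.
{Fr, Ss, Wj} does not satisfy the backdoor criterion.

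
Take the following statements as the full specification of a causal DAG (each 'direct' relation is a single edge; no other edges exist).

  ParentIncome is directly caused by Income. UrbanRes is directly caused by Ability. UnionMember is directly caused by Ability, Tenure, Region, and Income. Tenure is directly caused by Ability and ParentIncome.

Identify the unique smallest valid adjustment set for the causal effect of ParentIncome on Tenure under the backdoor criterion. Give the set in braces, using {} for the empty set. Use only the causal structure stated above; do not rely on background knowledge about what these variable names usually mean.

{}

Variables eligible for adjustment (non-descendants of ParentIncome, excluding ParentIncome and Tenure): {Ability, Income, Region, UrbanRes}.
Backdoor paths from ParentIncome to Tenure:
  P1: ParentIncome <- Income -> UnionMember <- Ability -> Tenure
  P2: ParentIncome <- Income -> UnionMember <- Tenure
Each backdoor path contains an unconditioned collider, so every path is already blocked with the empty conditioning set:
  P1: blocked at collider UnionMember (neither it nor any descendant is in the conditioning set).
  P2: blocked at collider UnionMember (neither it nor any descendant is in the conditioning set).
The empty set is therefore the unique smallest valid set.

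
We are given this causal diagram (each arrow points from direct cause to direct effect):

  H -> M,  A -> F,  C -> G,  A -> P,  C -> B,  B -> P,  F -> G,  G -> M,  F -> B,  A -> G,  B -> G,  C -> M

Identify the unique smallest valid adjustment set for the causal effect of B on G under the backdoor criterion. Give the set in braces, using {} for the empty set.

{C, F}

Variables eligible for adjustment (non-descendants of B, excluding B and G): {A, C, F, H}.
Backdoor paths from B to G:
  P1: B <- F <- A -> G
  P2: B <- F -> G
  P3: B <- C -> G
  P4: B <- C -> M <- G
The empty set is not sufficient: P1 (B <- F <- A -> G) has no collider blocking it and no conditioned non-collider, so it is open.
Try {C, F}:
  P1: blocked at chain node F ∈ conditioning set.
  P2: blocked at fork node F ∈ conditioning set.
  P3: blocked at fork node C ∈ conditioning set.
  P4: blocked at fork node C ∈ conditioning set.
{C, F} contains no descendant of B and blocks every backdoor path.
Every element of {C, F} is needed (dropping C leaves P3 open; dropping F leaves P1 open), so no proper subset is valid.
Among all size-2 subsets of the eligible variables, only {C, F} blocks every backdoor path, so it is the unique smallest valid adjustment set.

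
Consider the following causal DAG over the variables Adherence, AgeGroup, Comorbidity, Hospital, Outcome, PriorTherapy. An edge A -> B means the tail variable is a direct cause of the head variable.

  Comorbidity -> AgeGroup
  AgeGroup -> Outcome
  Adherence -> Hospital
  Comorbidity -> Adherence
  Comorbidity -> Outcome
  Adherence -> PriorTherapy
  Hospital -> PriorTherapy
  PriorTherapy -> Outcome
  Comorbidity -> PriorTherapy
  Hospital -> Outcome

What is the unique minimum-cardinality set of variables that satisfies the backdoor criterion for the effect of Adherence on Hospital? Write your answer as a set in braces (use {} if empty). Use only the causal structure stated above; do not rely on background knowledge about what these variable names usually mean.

Variables eligible for adjustment (non-descendants of Adherence, excluding Adherence and Hospital): {AgeGroup, Comorbidity}.
Backdoor paths from Adherence to Hospital:
  P1: Adherence <- Comorbidity -> AgeGroup -> Outcome <- Hospital
  P2: Adherence <- Comorbidity -> AgeGroup -> Outcome <- PriorTherapy <- Hospital
  P3: Adherence <- Comorbidity -> PriorTherapy <- Hospital
  P4: Adherence <- Comorbidity -> PriorTherapy -> Outcome <- Hospital
  P5: Adherence <- Comorbidity -> Outcome <- Hospital
  P6: Adherence <- Comorbidity -> Outcome <- PriorTherapy <- Hospital
Each backdoor path contains an unconditioned collider, so every path is already blocked with the empty conditioning set:
  P1: blocked at collider Outcome (neither it nor any descendant is in the conditioning set).
  P2: blocked at collider Outcome (neither it nor any descendant is in the conditioning set).
  P3: blocked at collider PriorTherapy (neither it nor any descendant is in the conditioning set).
  P4: blocked at collider Outcome (neither it nor any descendant is in the conditioning set).
  P5: blocked at collider Outcome (neither it nor any descendant is in the conditioning set).
  P6: blocked at collider Outcome (neither it nor any descendant is in the conditioning set).
The empty set is therefore the unique smallest valid set.

{}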